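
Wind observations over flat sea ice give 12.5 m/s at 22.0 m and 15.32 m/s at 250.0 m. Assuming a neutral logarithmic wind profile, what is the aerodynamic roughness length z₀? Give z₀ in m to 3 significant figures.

z₀ ≈ 0.000461 m

Log law: V(z) ∝ ln(z/z₀). With r = V₁/V₂ = 12.5/15.32 = 0.81593,
r · ln(z₂/z₀) = ln(z₁/z₀) ⇒ ln z₀ = (ln z₁ − r·ln z₂)/(1 − r)
ln z₀ = (3.09104 − 0.81593×5.52146) / 0.18407 = -7.6821
z₀ = exp(-7.6821) = 0.0004610 m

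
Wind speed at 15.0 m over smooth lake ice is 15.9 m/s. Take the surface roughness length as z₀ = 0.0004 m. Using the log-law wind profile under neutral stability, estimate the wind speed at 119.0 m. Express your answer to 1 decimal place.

19.0 m/s

Log law: V(z) ∝ ln(z/z₀), so V₂/V₁ = ln(z₂/z₀) / ln(z₁/z₀).
ln(119.0/0.0004) = 12.6032, ln(15.0/0.0004) = 10.5321
V₂ = 15.9 × 12.6032/10.5321 = 15.9 × 1.1966 = 19.0266 m/s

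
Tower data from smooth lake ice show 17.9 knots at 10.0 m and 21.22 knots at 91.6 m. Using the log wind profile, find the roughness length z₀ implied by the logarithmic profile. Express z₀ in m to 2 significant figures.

Log law: V(z) ∝ ln(z/z₀). With r = V₁/V₂ = 17.9/21.22 = 0.84354,
r · ln(z₂/z₀) = ln(z₁/z₀) ⇒ ln z₀ = (ln z₁ − r·ln z₂)/(1 − r)
ln z₀ = (2.30259 − 0.84354×4.51743) / 0.15646 = -9.6389
z₀ = exp(-9.6389) = 0.00006514 m

z₀ ≈ 0.000065 m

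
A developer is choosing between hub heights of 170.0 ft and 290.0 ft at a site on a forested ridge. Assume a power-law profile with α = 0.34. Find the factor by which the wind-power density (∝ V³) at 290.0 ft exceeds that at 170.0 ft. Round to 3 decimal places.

Speed ratio: V_B/V_A = (z_B/z_A)^α = (290.0/170.0)^0.34 = (1.7059)^0.34 = 1.19912
Power-density ratio: P_B/P_A = (V_B/V_A)³ = (1.19912)³ = 1.72420

1.724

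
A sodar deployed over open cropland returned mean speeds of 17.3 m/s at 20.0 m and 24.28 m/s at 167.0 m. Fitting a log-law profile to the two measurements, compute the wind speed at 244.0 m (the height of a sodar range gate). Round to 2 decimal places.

25.53 m/s

Log law: V ∝ ln(z/z₀). From the pair, with r = V₁/V₂ = 0.71252,
ln z₀ = (ln z₁ − r·ln z₂)/(1 − r) = (2.9957 − 0.71252×5.1180)/0.28748 = -2.2643 → z₀ = 0.1039 m
V₃ = V₁ · ln(z₃/z₀)/ln(z₁/z₀) = 17.3 × 7.7615/5.2600 = 25.5271 m/s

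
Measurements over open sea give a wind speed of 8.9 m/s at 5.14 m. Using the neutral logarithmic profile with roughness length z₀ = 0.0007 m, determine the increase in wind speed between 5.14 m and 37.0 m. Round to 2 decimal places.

Log law: V₂ = V₁ · ln(z₂/z₀)/ln(z₁/z₀) = 8.9 × 10.8753/8.9015 = 10.8735 m/s
ΔV = 10.8735 − 8.9 = 1.9735 m/s

1.97 m/s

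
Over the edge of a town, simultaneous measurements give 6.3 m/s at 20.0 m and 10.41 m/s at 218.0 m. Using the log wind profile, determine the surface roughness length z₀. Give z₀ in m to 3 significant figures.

Log law: V(z) ∝ ln(z/z₀). With r = V₁/V₂ = 6.3/10.41 = 0.60519,
r · ln(z₂/z₀) = ln(z₁/z₀) ⇒ ln z₀ = (ln z₁ − r·ln z₂)/(1 − r)
ln z₀ = (2.99573 − 0.60519×5.38450) / 0.39481 = -0.6659
z₀ = exp(-0.6659) = 0.5138 m

z₀ ≈ 0.514 m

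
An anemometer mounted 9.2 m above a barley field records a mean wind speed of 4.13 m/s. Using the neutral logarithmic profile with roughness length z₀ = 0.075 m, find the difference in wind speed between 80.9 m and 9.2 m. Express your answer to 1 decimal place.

Log law: V₂ = V₁ · ln(z₂/z₀)/ln(z₁/z₀) = 4.13 × 6.9835/4.8095 = 5.9969 m/s
ΔV = 5.9969 − 4.13 = 1.8669 m/s

1.9 m/s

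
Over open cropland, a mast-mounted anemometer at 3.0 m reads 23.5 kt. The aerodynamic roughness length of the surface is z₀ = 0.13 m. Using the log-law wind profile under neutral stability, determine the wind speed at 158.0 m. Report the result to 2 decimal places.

53.18 kt

Log law: V(z) ∝ ln(z/z₀), so V₂/V₁ = ln(z₂/z₀) / ln(z₁/z₀).
ln(158.0/0.13) = 7.1028, ln(3.0/0.13) = 3.1388
V₂ = 23.5 × 7.1028/3.1388 = 23.5 × 2.2629 = 53.1778 kt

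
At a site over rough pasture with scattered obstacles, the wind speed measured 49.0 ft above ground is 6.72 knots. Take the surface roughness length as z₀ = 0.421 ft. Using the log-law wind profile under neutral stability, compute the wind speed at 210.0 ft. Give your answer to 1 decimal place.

Log law: V(z) ∝ ln(z/z₀), so V₂/V₁ = ln(z₂/z₀) / ln(z₁/z₀).
ln(210.0/0.421) = 6.2122, ln(49.0/0.421) = 4.7569
V₂ = 6.72 × 6.2122/4.7569 = 6.72 × 1.3059 = 8.7758 knots

8.8 knots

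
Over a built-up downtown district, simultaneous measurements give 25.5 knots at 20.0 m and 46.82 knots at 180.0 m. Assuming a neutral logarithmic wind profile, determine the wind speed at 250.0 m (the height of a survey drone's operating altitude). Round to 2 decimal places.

50.01 knots

Log law: V ∝ ln(z/z₀). From the pair, with r = V₁/V₂ = 0.54464,
ln z₀ = (ln z₁ − r·ln z₂)/(1 − r) = (2.9957 − 0.54464×5.1930)/0.45536 = 0.3677 → z₀ = 1.444 m
V₃ = V₁ · ln(z₃/z₀)/ln(z₁/z₀) = 25.5 × 5.1537/2.6280 = 50.0075 knots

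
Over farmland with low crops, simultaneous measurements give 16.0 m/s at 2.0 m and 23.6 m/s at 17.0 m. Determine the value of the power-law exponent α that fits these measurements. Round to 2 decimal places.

Power law: V₂/V₁ = (z₂/z₁)^α ⇒ α = ln(V₂/V₁) / ln(z₂/z₁)
α = ln(23.6/16.0) / ln(17.0/2.0) = ln(1.4750) / ln(8.5000)
  = 0.38866 / 2.14007 = 0.18161

α ≈ 0.18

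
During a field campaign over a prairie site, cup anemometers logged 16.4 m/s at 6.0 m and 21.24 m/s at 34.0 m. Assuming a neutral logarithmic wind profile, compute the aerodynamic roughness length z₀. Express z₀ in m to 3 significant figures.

z₀ ≈ 0.0168 m

Log law: V(z) ∝ ln(z/z₀). With r = V₁/V₂ = 16.4/21.24 = 0.77213,
r · ln(z₂/z₀) = ln(z₁/z₀) ⇒ ln z₀ = (ln z₁ − r·ln z₂)/(1 − r)
ln z₀ = (1.79176 − 0.77213×3.52636) / 0.22787 = -4.0858
z₀ = exp(-4.0858) = 0.01681 m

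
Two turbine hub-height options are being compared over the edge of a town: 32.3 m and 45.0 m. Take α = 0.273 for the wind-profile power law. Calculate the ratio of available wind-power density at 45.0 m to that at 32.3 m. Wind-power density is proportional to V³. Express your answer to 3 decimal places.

Speed ratio: V_B/V_A = (z_B/z_A)^α = (45.0/32.3)^0.273 = (1.3932)^0.273 = 1.09475
Power-density ratio: P_B/P_A = (V_B/V_A)³ = (1.09475)³ = 1.31203

1.312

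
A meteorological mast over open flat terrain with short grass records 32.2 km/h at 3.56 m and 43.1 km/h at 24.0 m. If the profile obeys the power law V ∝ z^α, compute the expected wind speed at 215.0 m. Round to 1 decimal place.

60.3 km/h

First find α: α = ln(V₂/V₁)/ln(z₂/z₁) = ln(43.1/32.2)/ln(24.0/3.56) = 0.29156/1.90829 = 0.1528
Extrapolate from 24.0 m to 215.0 m: V₃ = 43.1 × (215.0/24.0)^0.1528 = 43.1 × 1.3979 = 60.2507 km/h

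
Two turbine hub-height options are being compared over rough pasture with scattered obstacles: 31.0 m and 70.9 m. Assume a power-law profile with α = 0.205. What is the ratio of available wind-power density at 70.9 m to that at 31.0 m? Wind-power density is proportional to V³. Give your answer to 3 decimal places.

1.663

Speed ratio: V_B/V_A = (z_B/z_A)^α = (70.9/31.0)^0.205 = (2.2871)^0.205 = 1.18482
Power-density ratio: P_B/P_A = (V_B/V_A)³ = (1.18482)³ = 1.66326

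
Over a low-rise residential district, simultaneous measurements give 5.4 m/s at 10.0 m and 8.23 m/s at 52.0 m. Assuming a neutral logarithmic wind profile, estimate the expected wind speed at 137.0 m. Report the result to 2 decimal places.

9.89 m/s

Log law: V ∝ ln(z/z₀). From the pair, with r = V₁/V₂ = 0.65614,
ln z₀ = (ln z₁ − r·ln z₂)/(1 − r) = (2.3026 − 0.65614×3.9512)/0.34386 = -0.8433 → z₀ = 0.4303 m
V₃ = V₁ · ln(z₃/z₀)/ln(z₁/z₀) = 5.4 × 5.7632/3.1459 = 9.8929 m/s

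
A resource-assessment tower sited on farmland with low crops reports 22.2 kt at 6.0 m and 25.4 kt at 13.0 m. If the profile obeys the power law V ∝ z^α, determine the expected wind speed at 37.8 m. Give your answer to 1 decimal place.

First find α: α = ln(V₂/V₁)/ln(z₂/z₁) = ln(25.4/22.2)/ln(13.0/6.0) = 0.13466/0.77319 = 0.1742
Extrapolate from 13.0 m to 37.8 m: V₃ = 25.4 × (37.8/13.0)^0.1742 = 25.4 × 1.2043 = 30.5889 kt

30.6 kt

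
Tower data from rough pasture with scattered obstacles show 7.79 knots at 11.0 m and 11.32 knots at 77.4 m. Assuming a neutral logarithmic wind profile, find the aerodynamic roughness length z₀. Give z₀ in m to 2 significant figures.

Log law: V(z) ∝ ln(z/z₀). With r = V₁/V₂ = 7.79/11.32 = 0.68816,
r · ln(z₂/z₀) = ln(z₁/z₀) ⇒ ln z₀ = (ln z₁ − r·ln z₂)/(1 − r)
ln z₀ = (2.39790 − 0.68816×4.34899) / 0.31184 = -1.9078
z₀ = exp(-1.9078) = 0.1484 m

z₀ ≈ 0.15 m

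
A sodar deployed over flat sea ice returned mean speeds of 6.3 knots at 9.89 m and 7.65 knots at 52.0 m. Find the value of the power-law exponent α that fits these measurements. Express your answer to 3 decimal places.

α ≈ 0.117

Power law: V₂/V₁ = (z₂/z₁)^α ⇒ α = ln(V₂/V₁) / ln(z₂/z₁)
α = ln(7.65/6.3) / ln(52.0/9.89) = ln(1.2143) / ln(5.2578)
  = 0.19416 / 1.65972 = 0.11698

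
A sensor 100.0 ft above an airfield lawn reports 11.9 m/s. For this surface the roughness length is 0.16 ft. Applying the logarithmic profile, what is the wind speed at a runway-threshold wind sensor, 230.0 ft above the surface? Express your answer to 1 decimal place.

Log law: V(z) ∝ ln(z/z₀), so V₂/V₁ = ln(z₂/z₀) / ln(z₁/z₀).
ln(230.0/0.16) = 7.2707, ln(100.0/0.16) = 6.4378
V₂ = 11.9 × 7.2707/6.4378 = 11.9 × 1.1294 = 13.4396 m/s

13.4 m/s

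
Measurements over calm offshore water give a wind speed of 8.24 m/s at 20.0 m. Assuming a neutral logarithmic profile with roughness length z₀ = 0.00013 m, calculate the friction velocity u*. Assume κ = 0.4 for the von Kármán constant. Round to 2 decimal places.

u* ≈ 0.28 m/s

Log law: V(z) = (u*/κ) · ln(z/z₀) ⇒ u* = κ · V / ln(z/z₀)
u* = 0.4 × 8.24 / ln(20.0/0.00013) = 0.4 × 8.24 / 11.9437
   = 3.2960 / 11.9437 = 0.2760 m/s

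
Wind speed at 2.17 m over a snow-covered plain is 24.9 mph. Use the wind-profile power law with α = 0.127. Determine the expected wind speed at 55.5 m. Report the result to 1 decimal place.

Power-law profile: V₂ = V₁ · (z₂/z₁)^α
V₂ = 24.9 × (55.5/2.17)^0.127 = 24.9 × (25.5760)^0.127
    = 24.9 × 1.5094 = 37.5832 mph

37.6 mph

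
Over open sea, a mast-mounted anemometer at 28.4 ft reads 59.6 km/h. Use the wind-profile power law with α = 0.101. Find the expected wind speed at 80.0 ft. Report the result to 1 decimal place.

Power-law profile: V₂ = V₁ · (z₂/z₁)^α
V₂ = 59.6 × (80.0/28.4)^0.101 = 59.6 × (2.8169)^0.101
    = 59.6 × 1.1103 = 66.1718 km/h

66.2 km/h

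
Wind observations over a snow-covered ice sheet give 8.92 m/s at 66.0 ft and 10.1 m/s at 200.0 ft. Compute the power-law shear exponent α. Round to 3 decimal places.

Power law: V₂/V₁ = (z₂/z₁)^α ⇒ α = ln(V₂/V₁) / ln(z₂/z₁)
α = ln(10.1/8.92) / ln(200.0/66.0) = ln(1.1323) / ln(3.0303)
  = 0.12424 / 1.10866 = 0.11206

α ≈ 0.112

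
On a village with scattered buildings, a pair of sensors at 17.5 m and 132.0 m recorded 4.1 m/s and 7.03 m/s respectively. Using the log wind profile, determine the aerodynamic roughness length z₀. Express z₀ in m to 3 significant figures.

z₀ ≈ 1.04 m

Log law: V(z) ∝ ln(z/z₀). With r = V₁/V₂ = 4.1/7.03 = 0.58321,
r · ln(z₂/z₀) = ln(z₁/z₀) ⇒ ln z₀ = (ln z₁ − r·ln z₂)/(1 − r)
ln z₀ = (2.86220 − 0.58321×4.88280) / 0.41679 = 0.0347
z₀ = exp(0.0347) = 1.035 m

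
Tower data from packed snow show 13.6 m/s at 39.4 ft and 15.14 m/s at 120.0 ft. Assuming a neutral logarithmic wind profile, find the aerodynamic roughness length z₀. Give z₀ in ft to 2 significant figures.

z₀ ≈ 0.0021 ft

Log law: V(z) ∝ ln(z/z₀). With r = V₁/V₂ = 13.6/15.14 = 0.89828,
r · ln(z₂/z₀) = ln(z₁/z₀) ⇒ ln z₀ = (ln z₁ − r·ln z₂)/(1 − r)
ln z₀ = (3.67377 − 0.89828×4.78749) / 0.10172 = -6.1617
z₀ = exp(-6.1617) = 0.002109 ft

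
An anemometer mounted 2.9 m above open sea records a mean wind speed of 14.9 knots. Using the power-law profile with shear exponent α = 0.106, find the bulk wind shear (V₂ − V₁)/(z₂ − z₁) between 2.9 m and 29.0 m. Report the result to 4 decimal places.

0.1578 knots/m

Power law: V₂ = V₁ · (z₂/z₁)^α = 14.9 × (10.0000)^0.106 = 19.0189 knots
ΔV/Δz = (19.0189 − 14.9)/(29.0 − 2.9) = 4.1189/26.1000 = 0.15781 knots/m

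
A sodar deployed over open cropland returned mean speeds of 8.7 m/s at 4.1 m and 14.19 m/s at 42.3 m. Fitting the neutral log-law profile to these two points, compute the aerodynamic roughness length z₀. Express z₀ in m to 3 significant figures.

Log law: V(z) ∝ ln(z/z₀). With r = V₁/V₂ = 8.7/14.19 = 0.61311,
r · ln(z₂/z₀) = ln(z₁/z₀) ⇒ ln z₀ = (ln z₁ − r·ln z₂)/(1 − r)
ln z₀ = (1.41099 − 0.61311×3.74479) / 0.38689 = -2.2874
z₀ = exp(-2.2874) = 0.1015 m

z₀ ≈ 0.102 m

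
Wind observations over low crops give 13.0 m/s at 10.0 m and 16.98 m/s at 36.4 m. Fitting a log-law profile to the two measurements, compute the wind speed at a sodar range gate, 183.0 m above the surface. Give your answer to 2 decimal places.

Log law: V ∝ ln(z/z₀). From the pair, with r = V₁/V₂ = 0.76561,
ln z₀ = (ln z₁ − r·ln z₂)/(1 − r) = (2.3026 − 0.76561×3.5946)/0.23439 = -1.9175 → z₀ = 0.1470 m
V₃ = V₁ · ln(z₃/z₀)/ln(z₁/z₀) = 13.0 × 7.1269/4.2200 = 21.9548 m/s

21.95 m/s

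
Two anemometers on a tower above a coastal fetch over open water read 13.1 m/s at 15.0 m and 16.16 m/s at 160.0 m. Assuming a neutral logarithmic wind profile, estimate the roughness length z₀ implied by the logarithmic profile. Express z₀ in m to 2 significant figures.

z₀ ≈ 0.00060 m

Log law: V(z) ∝ ln(z/z₀). With r = V₁/V₂ = 13.1/16.16 = 0.81064,
r · ln(z₂/z₀) = ln(z₁/z₀) ⇒ ln z₀ = (ln z₁ − r·ln z₂)/(1 − r)
ln z₀ = (2.70805 − 0.81064×5.07517) / 0.18936 = -7.4257
z₀ = exp(-7.4257) = 0.0005957 m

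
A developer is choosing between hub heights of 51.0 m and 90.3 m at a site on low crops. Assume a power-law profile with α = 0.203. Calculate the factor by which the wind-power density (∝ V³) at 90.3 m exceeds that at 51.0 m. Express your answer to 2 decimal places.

1.42

Speed ratio: V_B/V_A = (z_B/z_A)^α = (90.3/51.0)^0.203 = (1.7706)^0.203 = 1.12297
Power-density ratio: P_B/P_A = (V_B/V_A)³ = (1.12297)³ = 1.41613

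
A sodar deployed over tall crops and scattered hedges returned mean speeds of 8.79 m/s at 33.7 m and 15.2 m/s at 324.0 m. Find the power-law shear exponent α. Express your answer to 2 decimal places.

Power law: V₂/V₁ = (z₂/z₁)^α ⇒ α = ln(V₂/V₁) / ln(z₂/z₁)
α = ln(15.2/8.79) / ln(324.0/33.7) = ln(1.7292) / ln(9.6142)
  = 0.54768 / 2.26325 = 0.24199

α ≈ 0.24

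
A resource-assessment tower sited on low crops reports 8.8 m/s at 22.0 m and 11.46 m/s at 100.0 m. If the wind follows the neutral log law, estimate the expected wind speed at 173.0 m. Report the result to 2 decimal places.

Log law: V ∝ ln(z/z₀). From the pair, with r = V₁/V₂ = 0.76789,
ln z₀ = (ln z₁ − r·ln z₂)/(1 − r) = (3.0910 − 0.76789×4.6052)/0.23211 = -1.9181 → z₀ = 0.1469 m
V₃ = V₁ · ln(z₃/z₀)/ln(z₁/z₀) = 8.8 × 7.0714/5.0091 = 12.4229 m/s

12.42 m/s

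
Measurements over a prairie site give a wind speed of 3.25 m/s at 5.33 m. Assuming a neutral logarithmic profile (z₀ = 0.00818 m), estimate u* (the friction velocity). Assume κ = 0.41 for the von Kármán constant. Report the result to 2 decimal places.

Log law: V(z) = (u*/κ) · ln(z/z₀) ⇒ u* = κ · V / ln(z/z₀)
u* = 0.41 × 3.25 / ln(5.33/0.00818) = 0.41 × 3.25 / 6.4794
   = 1.3325 / 6.4794 = 0.2057 m/s

u* ≈ 0.21 m/s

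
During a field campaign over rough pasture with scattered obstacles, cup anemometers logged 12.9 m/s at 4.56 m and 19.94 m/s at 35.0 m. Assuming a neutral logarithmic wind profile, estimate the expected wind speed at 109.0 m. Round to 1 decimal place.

Log law: V ∝ ln(z/z₀). From the pair, with r = V₁/V₂ = 0.64694,
ln z₀ = (ln z₁ − r·ln z₂)/(1 − r) = (1.5173 − 0.64694×3.5553)/0.35306 = -2.2171 → z₀ = 0.1089 m
V₃ = V₁ · ln(z₃/z₀)/ln(z₁/z₀) = 12.9 × 6.9085/3.7345 = 23.8641 m/s

23.9 m/s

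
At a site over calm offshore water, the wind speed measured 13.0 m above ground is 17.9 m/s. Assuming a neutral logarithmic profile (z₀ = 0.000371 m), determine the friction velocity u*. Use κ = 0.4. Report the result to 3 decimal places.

Log law: V(z) = (u*/κ) · ln(z/z₀) ⇒ u* = κ · V / ln(z/z₀)
u* = 0.4 × 17.9 / ln(13.0/0.000371) = 0.4 × 17.9 / 10.4643
   = 7.1600 / 10.4643 = 0.6842 m/s

u* ≈ 0.684 m/s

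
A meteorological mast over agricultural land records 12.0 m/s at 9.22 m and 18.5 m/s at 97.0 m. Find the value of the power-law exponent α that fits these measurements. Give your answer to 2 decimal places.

α ≈ 0.18

Power law: V₂/V₁ = (z₂/z₁)^α ⇒ α = ln(V₂/V₁) / ln(z₂/z₁)
α = ln(18.5/12.0) / ln(97.0/9.22) = ln(1.5417) / ln(10.5206)
  = 0.43286 / 2.35334 = 0.18394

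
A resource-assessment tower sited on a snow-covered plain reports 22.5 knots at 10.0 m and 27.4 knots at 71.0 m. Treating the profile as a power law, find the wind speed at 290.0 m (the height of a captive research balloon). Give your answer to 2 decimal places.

31.56 knots

First find α: α = ln(V₂/V₁)/ln(z₂/z₁) = ln(27.4/22.5)/ln(71.0/10.0) = 0.19703/1.96009 = 0.1005
Extrapolate from 71.0 m to 290.0 m: V₃ = 27.4 × (290.0/71.0)^0.1005 = 27.4 × 1.1519 = 31.5633 knots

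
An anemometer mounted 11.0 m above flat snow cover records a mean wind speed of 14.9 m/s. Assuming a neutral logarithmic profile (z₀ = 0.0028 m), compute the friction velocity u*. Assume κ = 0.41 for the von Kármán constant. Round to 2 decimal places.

u* ≈ 0.74 m/s

Log law: V(z) = (u*/κ) · ln(z/z₀) ⇒ u* = κ · V / ln(z/z₀)
u* = 0.41 × 14.9 / ln(11.0/0.0028) = 0.41 × 14.9 / 8.2760
   = 6.1090 / 8.2760 = 0.7382 m/s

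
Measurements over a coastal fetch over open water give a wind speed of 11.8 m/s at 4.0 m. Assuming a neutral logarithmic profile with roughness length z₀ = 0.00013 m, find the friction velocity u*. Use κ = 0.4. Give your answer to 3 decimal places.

u* ≈ 0.457 m/s

Log law: V(z) = (u*/κ) · ln(z/z₀) ⇒ u* = κ · V / ln(z/z₀)
u* = 0.4 × 11.8 / ln(4.0/0.00013) = 0.4 × 11.8 / 10.3343
   = 4.7200 / 10.3343 = 0.4567 m/s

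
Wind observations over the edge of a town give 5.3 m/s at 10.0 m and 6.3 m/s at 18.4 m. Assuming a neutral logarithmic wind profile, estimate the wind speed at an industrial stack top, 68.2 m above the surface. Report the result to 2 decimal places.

Log law: V ∝ ln(z/z₀). From the pair, with r = V₁/V₂ = 0.84127,
ln z₀ = (ln z₁ − r·ln z₂)/(1 − r) = (2.3026 − 0.84127×2.9124)/0.15873 = -0.9292 → z₀ = 0.3949 m
V₃ = V₁ · ln(z₃/z₀)/ln(z₁/z₀) = 5.3 × 5.1516/3.2318 = 8.4485 m/s

8.45 m/s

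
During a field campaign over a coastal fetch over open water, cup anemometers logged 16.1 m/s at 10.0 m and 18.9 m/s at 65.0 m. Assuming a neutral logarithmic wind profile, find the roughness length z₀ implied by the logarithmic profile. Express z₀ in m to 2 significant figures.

Log law: V(z) ∝ ln(z/z₀). With r = V₁/V₂ = 16.1/18.9 = 0.85185,
r · ln(z₂/z₀) = ln(z₁/z₀) ⇒ ln z₀ = (ln z₁ − r·ln z₂)/(1 − r)
ln z₀ = (2.30259 − 0.85185×4.17439) / 0.14815 = -8.4603
z₀ = exp(-8.4603) = 0.0002117 m

z₀ ≈ 0.00021 m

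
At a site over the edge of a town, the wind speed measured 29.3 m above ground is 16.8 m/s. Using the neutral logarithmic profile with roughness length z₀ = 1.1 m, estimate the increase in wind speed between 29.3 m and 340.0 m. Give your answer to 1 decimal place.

12.5 m/s

Log law: V₂ = V₁ · ln(z₂/z₀)/ln(z₁/z₀) = 16.8 × 5.7336/3.2823 = 29.3470 m/s
ΔV = 29.3470 − 16.8 = 12.5470 m/s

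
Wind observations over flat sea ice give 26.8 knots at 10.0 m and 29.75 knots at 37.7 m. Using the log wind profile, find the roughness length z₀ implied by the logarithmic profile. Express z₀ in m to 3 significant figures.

Log law: V(z) ∝ ln(z/z₀). With r = V₁/V₂ = 26.8/29.75 = 0.90084,
r · ln(z₂/z₀) = ln(z₁/z₀) ⇒ ln z₀ = (ln z₁ − r·ln z₂)/(1 − r)
ln z₀ = (2.30259 − 0.90084×3.62966) / 0.09916 = -9.7536
z₀ = exp(-9.7536) = 0.00005809 m

z₀ ≈ 0.0000581 m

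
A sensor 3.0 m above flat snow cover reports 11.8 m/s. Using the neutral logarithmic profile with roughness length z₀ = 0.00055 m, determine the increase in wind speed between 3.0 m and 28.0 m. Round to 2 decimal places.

3.06 m/s

Log law: V₂ = V₁ · ln(z₂/z₀)/ln(z₁/z₀) = 11.8 × 10.8378/8.6042 = 14.8632 m/s
ΔV = 14.8632 − 11.8 = 3.0632 m/s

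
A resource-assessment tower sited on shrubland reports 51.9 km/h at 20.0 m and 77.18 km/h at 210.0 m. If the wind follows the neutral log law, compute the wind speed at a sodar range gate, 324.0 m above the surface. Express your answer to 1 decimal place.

Log law: V ∝ ln(z/z₀). From the pair, with r = V₁/V₂ = 0.67245,
ln z₀ = (ln z₁ − r·ln z₂)/(1 − r) = (2.9957 − 0.67245×5.3471)/0.32755 = -1.8317 → z₀ = 0.1601 m
V₃ = V₁ · ln(z₃/z₀)/ln(z₁/z₀) = 51.9 × 7.6124/4.8274 = 81.8421 km/h

81.8 km/h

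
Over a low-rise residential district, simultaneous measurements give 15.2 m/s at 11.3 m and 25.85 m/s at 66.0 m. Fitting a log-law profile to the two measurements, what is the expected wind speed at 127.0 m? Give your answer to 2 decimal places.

29.80 m/s

Log law: V ∝ ln(z/z₀). From the pair, with r = V₁/V₂ = 0.58801,
ln z₀ = (ln z₁ − r·ln z₂)/(1 − r) = (2.4248 − 0.58801×4.1897)/0.41199 = -0.0940 → z₀ = 0.9102 m
V₃ = V₁ · ln(z₃/z₀)/ln(z₁/z₀) = 15.2 × 4.9382/2.5188 = 29.7998 m/s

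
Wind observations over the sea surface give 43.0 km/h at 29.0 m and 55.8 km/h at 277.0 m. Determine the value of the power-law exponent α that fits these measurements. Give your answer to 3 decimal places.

Power law: V₂/V₁ = (z₂/z₁)^α ⇒ α = ln(V₂/V₁) / ln(z₂/z₁)
α = ln(55.8/43.0) / ln(277.0/29.0) = ln(1.2977) / ln(9.5517)
  = 0.26057 / 2.25672 = 0.11547

α ≈ 0.115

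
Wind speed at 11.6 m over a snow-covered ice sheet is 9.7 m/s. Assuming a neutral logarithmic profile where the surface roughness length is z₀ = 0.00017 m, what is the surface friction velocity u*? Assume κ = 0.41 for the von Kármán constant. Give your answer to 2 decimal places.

Log law: V(z) = (u*/κ) · ln(z/z₀) ⇒ u* = κ · V / ln(z/z₀)
u* = 0.41 × 9.7 / ln(11.6/0.00017) = 0.41 × 9.7 / 11.1307
   = 3.9770 / 11.1307 = 0.3573 m/s

u* ≈ 0.36 m/s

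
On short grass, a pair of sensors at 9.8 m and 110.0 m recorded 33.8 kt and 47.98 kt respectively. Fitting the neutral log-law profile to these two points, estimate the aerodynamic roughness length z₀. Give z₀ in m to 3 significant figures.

Log law: V(z) ∝ ln(z/z₀). With r = V₁/V₂ = 33.8/47.98 = 0.70446,
r · ln(z₂/z₀) = ln(z₁/z₀) ⇒ ln z₀ = (ln z₁ − r·ln z₂)/(1 − r)
ln z₀ = (2.28238 − 0.70446×4.70048) / 0.29554 = -3.4815
z₀ = exp(-3.4815) = 0.03076 m

z₀ ≈ 0.0308 m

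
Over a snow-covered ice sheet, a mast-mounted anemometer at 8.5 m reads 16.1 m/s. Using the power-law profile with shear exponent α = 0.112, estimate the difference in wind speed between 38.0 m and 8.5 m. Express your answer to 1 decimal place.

2.9 m/s

Power law: V₂ = V₁ · (z₂/z₁)^α = 16.1 × (4.4706)^0.112 = 19.0400 m/s
ΔV = 19.0400 − 16.1 = 2.9400 m/s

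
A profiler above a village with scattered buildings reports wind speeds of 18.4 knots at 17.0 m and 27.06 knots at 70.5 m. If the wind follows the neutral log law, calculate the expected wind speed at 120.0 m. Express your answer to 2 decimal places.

30.30 knots

Log law: V ∝ ln(z/z₀). From the pair, with r = V₁/V₂ = 0.67997,
ln z₀ = (ln z₁ − r·ln z₂)/(1 − r) = (2.8332 − 0.67997×4.2556)/0.32003 = -0.1890 → z₀ = 0.8278 m
V₃ = V₁ · ln(z₃/z₀)/ln(z₁/z₀) = 18.4 × 4.9765/3.0222 = 30.2982 knots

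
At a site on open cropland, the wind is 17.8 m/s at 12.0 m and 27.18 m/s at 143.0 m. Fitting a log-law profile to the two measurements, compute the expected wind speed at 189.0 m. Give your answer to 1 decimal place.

Log law: V ∝ ln(z/z₀). From the pair, with r = V₁/V₂ = 0.65489,
ln z₀ = (ln z₁ − r·ln z₂)/(1 − r) = (2.4849 − 0.65489×4.9628)/0.34511 = -2.2174 → z₀ = 0.1089 m
V₃ = V₁ · ln(z₃/z₀)/ln(z₁/z₀) = 17.8 × 7.4591/4.7023 = 28.2358 m/s

28.2 m/s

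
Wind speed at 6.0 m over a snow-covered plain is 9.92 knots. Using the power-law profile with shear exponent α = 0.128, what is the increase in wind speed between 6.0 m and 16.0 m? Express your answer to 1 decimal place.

Power law: V₂ = V₁ · (z₂/z₁)^α = 9.92 × (2.6667)^0.128 = 11.2470 knots
ΔV = 11.2470 − 9.92 = 1.3270 knots

1.3 knots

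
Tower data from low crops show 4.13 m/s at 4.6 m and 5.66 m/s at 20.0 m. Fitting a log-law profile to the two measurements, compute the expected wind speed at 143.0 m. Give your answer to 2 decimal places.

Log law: V ∝ ln(z/z₀). From the pair, with r = V₁/V₂ = 0.72968,
ln z₀ = (ln z₁ − r·ln z₂)/(1 − r) = (1.5261 − 0.72968×2.9957)/0.27032 = -2.4411 → z₀ = 0.08706 m
V₃ = V₁ · ln(z₃/z₀)/ln(z₁/z₀) = 4.13 × 7.4040/3.9672 = 7.7079 m/s

7.71 m/s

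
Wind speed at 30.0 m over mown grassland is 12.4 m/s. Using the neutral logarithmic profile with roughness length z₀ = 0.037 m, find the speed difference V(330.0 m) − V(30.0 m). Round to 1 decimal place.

Log law: V₂ = V₁ · ln(z₂/z₀)/ln(z₁/z₀) = 12.4 × 9.0959/6.6980 = 16.8392 m/s
ΔV = 16.8392 − 12.4 = 4.4392 m/s

4.4 m/s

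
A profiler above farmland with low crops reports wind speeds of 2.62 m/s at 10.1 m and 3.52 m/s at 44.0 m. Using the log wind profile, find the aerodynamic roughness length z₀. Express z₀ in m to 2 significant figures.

Log law: V(z) ∝ ln(z/z₀). With r = V₁/V₂ = 2.62/3.52 = 0.74432,
r · ln(z₂/z₀) = ln(z₁/z₀) ⇒ ln z₀ = (ln z₁ − r·ln z₂)/(1 − r)
ln z₀ = (2.31254 − 0.74432×3.78419) / 0.25568 = -1.9716
z₀ = exp(-1.9716) = 0.1392 m

z₀ ≈ 0.14 m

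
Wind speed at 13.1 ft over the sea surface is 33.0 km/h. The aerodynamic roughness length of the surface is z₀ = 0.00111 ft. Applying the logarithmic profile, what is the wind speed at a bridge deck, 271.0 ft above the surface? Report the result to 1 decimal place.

Log law: V(z) ∝ ln(z/z₀), so V₂/V₁ = ln(z₂/z₀) / ln(z₁/z₀).
ln(271.0/0.00111) = 12.4055, ln(13.1/0.00111) = 9.3760
V₂ = 33.0 × 12.4055/9.3760 = 33.0 × 1.3231 = 43.6627 km/h

43.7 km/h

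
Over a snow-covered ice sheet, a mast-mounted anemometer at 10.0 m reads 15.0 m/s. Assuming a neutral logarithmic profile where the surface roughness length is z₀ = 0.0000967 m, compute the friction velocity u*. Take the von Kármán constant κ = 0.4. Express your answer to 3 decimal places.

Log law: V(z) = (u*/κ) · ln(z/z₀) ⇒ u* = κ · V / ln(z/z₀)
u* = 0.4 × 15.0 / ln(10.0/0.0000967) = 0.4 × 15.0 / 11.5465
   = 6.0000 / 11.5465 = 0.5196 m/s

u* ≈ 0.520 m/s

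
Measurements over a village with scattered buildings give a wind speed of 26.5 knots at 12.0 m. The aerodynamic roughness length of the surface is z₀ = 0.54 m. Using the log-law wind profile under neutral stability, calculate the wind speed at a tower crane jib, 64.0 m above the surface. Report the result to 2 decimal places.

40.80 knots

Log law: V(z) ∝ ln(z/z₀), so V₂/V₁ = ln(z₂/z₀) / ln(z₁/z₀).
ln(64.0/0.54) = 4.7751, ln(12.0/0.54) = 3.1011
V₂ = 26.5 × 4.7751/3.1011 = 26.5 × 1.5398 = 40.8048 knots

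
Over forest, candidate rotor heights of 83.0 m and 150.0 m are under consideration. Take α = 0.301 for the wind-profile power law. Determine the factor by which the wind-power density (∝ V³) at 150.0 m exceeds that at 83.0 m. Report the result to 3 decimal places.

Speed ratio: V_B/V_A = (z_B/z_A)^α = (150.0/83.0)^0.301 = (1.8072)^0.301 = 1.19498
Power-density ratio: P_B/P_A = (V_B/V_A)³ = (1.19498)³ = 1.70641

1.706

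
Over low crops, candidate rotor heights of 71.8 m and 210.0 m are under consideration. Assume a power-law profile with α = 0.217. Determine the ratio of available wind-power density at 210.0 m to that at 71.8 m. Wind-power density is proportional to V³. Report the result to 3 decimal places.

2.011

Speed ratio: V_B/V_A = (z_B/z_A)^α = (210.0/71.8)^0.217 = (2.9248)^0.217 = 1.26224
Power-density ratio: P_B/P_A = (V_B/V_A)³ = (1.26224)³ = 2.01107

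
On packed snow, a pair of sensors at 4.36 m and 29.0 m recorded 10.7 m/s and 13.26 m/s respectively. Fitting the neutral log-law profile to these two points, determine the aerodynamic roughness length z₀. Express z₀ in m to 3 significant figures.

Log law: V(z) ∝ ln(z/z₀). With r = V₁/V₂ = 10.7/13.26 = 0.80694,
r · ln(z₂/z₀) = ln(z₁/z₀) ⇒ ln z₀ = (ln z₁ − r·ln z₂)/(1 − r)
ln z₀ = (1.47247 − 0.80694×3.36730) / 0.19306 = -6.4473
z₀ = exp(-6.4473) = 0.001585 m

z₀ ≈ 0.00158 m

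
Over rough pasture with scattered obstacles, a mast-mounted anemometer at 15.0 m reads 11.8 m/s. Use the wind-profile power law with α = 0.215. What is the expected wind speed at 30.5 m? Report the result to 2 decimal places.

Power-law profile: V₂ = V₁ · (z₂/z₁)^α
V₂ = 11.8 × (30.5/15.0)^0.215 = 11.8 × (2.0333)^0.215
    = 11.8 × 1.1648 = 13.7451 m/s

13.75 m/s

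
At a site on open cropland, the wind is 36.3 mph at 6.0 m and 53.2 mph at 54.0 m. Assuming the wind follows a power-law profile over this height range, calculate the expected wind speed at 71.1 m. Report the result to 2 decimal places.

First find α: α = ln(V₂/V₁)/ln(z₂/z₁) = ln(53.2/36.3)/ln(54.0/6.0) = 0.38224/2.19722 = 0.1740
Extrapolate from 54.0 m to 71.1 m: V₃ = 53.2 × (71.1/54.0)^0.1740 = 53.2 × 1.0490 = 55.8080 mph

55.81 mph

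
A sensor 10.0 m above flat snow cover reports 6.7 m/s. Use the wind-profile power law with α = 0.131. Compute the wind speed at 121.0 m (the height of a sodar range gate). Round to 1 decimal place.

Power-law profile: V₂ = V₁ · (z₂/z₁)^α
V₂ = 6.7 × (121.0/10.0)^0.131 = 6.7 × (12.1000)^0.131
    = 6.7 × 1.3863 = 9.2879 m/s

9.3 m/s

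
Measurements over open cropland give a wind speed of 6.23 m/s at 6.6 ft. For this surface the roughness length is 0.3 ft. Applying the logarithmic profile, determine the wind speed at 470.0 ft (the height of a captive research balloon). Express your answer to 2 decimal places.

14.83 m/s

Log law: V(z) ∝ ln(z/z₀), so V₂/V₁ = ln(z₂/z₀) / ln(z₁/z₀).
ln(470.0/0.3) = 7.3567, ln(6.6/0.3) = 3.0910
V₂ = 6.23 × 7.3567/3.0910 = 6.23 × 2.3800 = 14.8274 m/s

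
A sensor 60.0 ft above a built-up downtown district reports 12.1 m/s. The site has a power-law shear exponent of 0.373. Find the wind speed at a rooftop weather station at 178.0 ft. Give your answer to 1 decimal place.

18.2 m/s

Power-law profile: V₂ = V₁ · (z₂/z₁)^α
V₂ = 12.1 × (178.0/60.0)^0.373 = 12.1 × (2.9667)^0.373
    = 12.1 × 1.5002 = 18.1527 m/s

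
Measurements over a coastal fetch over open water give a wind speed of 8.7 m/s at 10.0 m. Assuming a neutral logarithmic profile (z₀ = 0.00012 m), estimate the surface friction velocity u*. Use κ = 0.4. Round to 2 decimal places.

u* ≈ 0.31 m/s

Log law: V(z) = (u*/κ) · ln(z/z₀) ⇒ u* = κ · V / ln(z/z₀)
u* = 0.4 × 8.7 / ln(10.0/0.00012) = 0.4 × 8.7 / 11.3306
   = 3.4800 / 11.3306 = 0.3071 m/s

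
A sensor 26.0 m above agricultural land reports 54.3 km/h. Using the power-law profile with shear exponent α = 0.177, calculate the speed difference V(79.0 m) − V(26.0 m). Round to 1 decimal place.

Power law: V₂ = V₁ · (z₂/z₁)^α = 54.3 × (3.0385)^0.177 = 66.1043 km/h
ΔV = 66.1043 − 54.3 = 11.8043 km/h

11.8 km/h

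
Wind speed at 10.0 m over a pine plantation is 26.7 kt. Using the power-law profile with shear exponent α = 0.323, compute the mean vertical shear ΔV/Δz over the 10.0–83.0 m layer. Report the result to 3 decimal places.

0.359 kt/m

Power law: V₂ = V₁ · (z₂/z₁)^α = 26.7 × (8.3000)^0.323 = 52.8900 kt
ΔV/Δz = (52.8900 − 26.7)/(83.0 − 10.0) = 26.1900/73.0000 = 0.35877 kt/m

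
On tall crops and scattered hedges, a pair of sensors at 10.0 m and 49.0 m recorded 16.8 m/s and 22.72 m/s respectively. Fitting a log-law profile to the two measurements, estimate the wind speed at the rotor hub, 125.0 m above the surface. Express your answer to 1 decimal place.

26.2 m/s

Log law: V ∝ ln(z/z₀). From the pair, with r = V₁/V₂ = 0.73944,
ln z₀ = (ln z₁ − r·ln z₂)/(1 − r) = (2.3026 − 0.73944×3.8918)/0.26056 = -2.2074 → z₀ = 0.1100 m
V₃ = V₁ · ln(z₃/z₀)/ln(z₁/z₀) = 16.8 × 7.0357/4.5100 = 26.2085 m/s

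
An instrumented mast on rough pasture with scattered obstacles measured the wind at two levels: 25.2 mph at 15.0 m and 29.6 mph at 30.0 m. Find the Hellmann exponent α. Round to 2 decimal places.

α ≈ 0.23

Power law: V₂/V₁ = (z₂/z₁)^α ⇒ α = ln(V₂/V₁) / ln(z₂/z₁)
α = ln(29.6/25.2) / ln(30.0/15.0) = ln(1.1746) / ln(2.0000)
  = 0.16093 / 0.69315 = 0.23217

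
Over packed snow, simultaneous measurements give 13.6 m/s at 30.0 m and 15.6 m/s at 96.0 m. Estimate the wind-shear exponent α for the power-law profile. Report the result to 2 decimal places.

α ≈ 0.12

Power law: V₂/V₁ = (z₂/z₁)^α ⇒ α = ln(V₂/V₁) / ln(z₂/z₁)
α = ln(15.6/13.6) / ln(96.0/30.0) = ln(1.1471) / ln(3.2000)
  = 0.13720 / 1.16315 = 0.11796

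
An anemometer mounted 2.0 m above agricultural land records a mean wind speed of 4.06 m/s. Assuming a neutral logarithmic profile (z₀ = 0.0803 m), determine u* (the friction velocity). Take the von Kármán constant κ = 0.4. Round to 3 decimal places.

Log law: V(z) = (u*/κ) · ln(z/z₀) ⇒ u* = κ · V / ln(z/z₀)
u* = 0.4 × 4.06 / ln(2.0/0.0803) = 0.4 × 4.06 / 3.2151
   = 1.6240 / 3.2151 = 0.5051 m/s

u* ≈ 0.505 m/s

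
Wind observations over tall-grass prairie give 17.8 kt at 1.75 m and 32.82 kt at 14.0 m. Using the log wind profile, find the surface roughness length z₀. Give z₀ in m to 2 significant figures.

Log law: V(z) ∝ ln(z/z₀). With r = V₁/V₂ = 17.8/32.82 = 0.54235,
r · ln(z₂/z₀) = ln(z₁/z₀) ⇒ ln z₀ = (ln z₁ − r·ln z₂)/(1 − r)
ln z₀ = (0.55962 − 0.54235×2.63906) / 0.45765 = -1.9047
z₀ = exp(-1.9047) = 0.1489 m

z₀ ≈ 0.15 m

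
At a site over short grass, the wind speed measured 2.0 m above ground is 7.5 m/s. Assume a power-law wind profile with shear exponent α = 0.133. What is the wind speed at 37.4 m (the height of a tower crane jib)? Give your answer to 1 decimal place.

11.1 m/s

Power-law profile: V₂ = V₁ · (z₂/z₁)^α
V₂ = 7.5 × (37.4/2.0)^0.133 = 7.5 × (18.7000)^0.133
    = 7.5 × 1.4762 = 11.0717 m/s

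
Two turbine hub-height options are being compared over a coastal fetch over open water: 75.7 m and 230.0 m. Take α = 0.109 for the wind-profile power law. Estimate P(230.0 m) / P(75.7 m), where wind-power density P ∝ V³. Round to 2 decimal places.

1.44

Speed ratio: V_B/V_A = (z_B/z_A)^α = (230.0/75.7)^0.109 = (3.0383)^0.109 = 1.12877
Power-density ratio: P_B/P_A = (V_B/V_A)³ = (1.12877)³ = 1.43820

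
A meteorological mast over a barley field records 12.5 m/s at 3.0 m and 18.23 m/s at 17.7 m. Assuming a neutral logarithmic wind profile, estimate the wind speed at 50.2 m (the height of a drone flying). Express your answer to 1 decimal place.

Log law: V ∝ ln(z/z₀). From the pair, with r = V₁/V₂ = 0.68568,
ln z₀ = (ln z₁ − r·ln z₂)/(1 − r) = (1.0986 − 0.68568×2.8736)/0.31432 = -2.7734 → z₀ = 0.06245 m
V₃ = V₁ · ln(z₃/z₀)/ln(z₁/z₀) = 12.5 × 6.6895/3.8721 = 21.5953 m/s

21.6 m/s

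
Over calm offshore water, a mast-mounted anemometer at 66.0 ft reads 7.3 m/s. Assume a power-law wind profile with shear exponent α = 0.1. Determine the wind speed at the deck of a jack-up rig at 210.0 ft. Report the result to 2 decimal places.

Power-law profile: V₂ = V₁ · (z₂/z₁)^α
V₂ = 7.3 × (210.0/66.0)^0.1 = 7.3 × (3.1818)^0.1
    = 7.3 × 1.1227 = 8.1958 m/s

8.20 m/s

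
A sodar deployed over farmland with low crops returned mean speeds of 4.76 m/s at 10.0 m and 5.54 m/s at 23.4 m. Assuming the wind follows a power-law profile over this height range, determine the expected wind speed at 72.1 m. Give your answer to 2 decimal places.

6.77 m/s

First find α: α = ln(V₂/V₁)/ln(z₂/z₁) = ln(5.54/4.76)/ln(23.4/10.0) = 0.15175/0.85015 = 0.1785
Extrapolate from 23.4 m to 72.1 m: V₃ = 5.54 × (72.1/23.4)^0.1785 = 5.54 × 1.2225 = 6.7724 m/s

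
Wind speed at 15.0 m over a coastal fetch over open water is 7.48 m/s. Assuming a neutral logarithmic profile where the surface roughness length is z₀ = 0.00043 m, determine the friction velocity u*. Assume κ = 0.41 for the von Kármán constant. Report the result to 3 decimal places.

u* ≈ 0.293 m/s

Log law: V(z) = (u*/κ) · ln(z/z₀) ⇒ u* = κ · V / ln(z/z₀)
u* = 0.41 × 7.48 / ln(15.0/0.00043) = 0.41 × 7.48 / 10.4598
   = 3.0668 / 10.4598 = 0.2932 m/s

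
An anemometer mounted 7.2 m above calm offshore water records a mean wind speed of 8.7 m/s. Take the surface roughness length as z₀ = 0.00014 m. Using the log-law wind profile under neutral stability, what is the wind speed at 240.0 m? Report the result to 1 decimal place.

11.5 m/s

Log law: V(z) ∝ ln(z/z₀), so V₂/V₁ = ln(z₂/z₀) / ln(z₁/z₀).
ln(240.0/0.00014) = 14.3545, ln(7.2/0.00014) = 10.8479
V₂ = 8.7 × 14.3545/10.8479 = 8.7 × 1.3232 = 11.5122 m/s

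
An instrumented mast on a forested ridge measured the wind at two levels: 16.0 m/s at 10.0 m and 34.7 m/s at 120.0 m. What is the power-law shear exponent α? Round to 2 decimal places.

α ≈ 0.31

Power law: V₂/V₁ = (z₂/z₁)^α ⇒ α = ln(V₂/V₁) / ln(z₂/z₁)
α = ln(34.7/16.0) / ln(120.0/10.0) = ln(2.1688) / ln(12.0000)
  = 0.77415 / 2.48491 = 0.31154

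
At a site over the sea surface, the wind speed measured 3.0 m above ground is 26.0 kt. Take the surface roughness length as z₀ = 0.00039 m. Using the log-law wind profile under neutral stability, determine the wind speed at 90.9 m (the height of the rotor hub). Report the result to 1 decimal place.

35.9 kt

Log law: V(z) ∝ ln(z/z₀), so V₂/V₁ = ln(z₂/z₀) / ln(z₁/z₀).
ln(90.9/0.00039) = 12.3591, ln(3.0/0.00039) = 8.9480
V₂ = 26.0 × 12.3591/8.9480 = 26.0 × 1.3812 = 35.9117 kt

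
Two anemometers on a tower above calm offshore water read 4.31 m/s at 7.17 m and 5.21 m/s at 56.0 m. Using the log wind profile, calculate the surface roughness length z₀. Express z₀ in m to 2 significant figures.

Log law: V(z) ∝ ln(z/z₀). With r = V₁/V₂ = 4.31/5.21 = 0.82726,
r · ln(z₂/z₀) = ln(z₁/z₀) ⇒ ln z₀ = (ln z₁ − r·ln z₂)/(1 − r)
ln z₀ = (1.96991 − 0.82726×4.02535) / 0.17274 = -7.8734
z₀ = exp(-7.8734) = 0.0003807 m

z₀ ≈ 0.00038 m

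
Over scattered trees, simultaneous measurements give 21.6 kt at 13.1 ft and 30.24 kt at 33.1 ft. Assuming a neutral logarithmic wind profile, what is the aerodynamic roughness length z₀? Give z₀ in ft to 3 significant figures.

Log law: V(z) ∝ ln(z/z₀). With r = V₁/V₂ = 21.6/30.24 = 0.71429,
r · ln(z₂/z₀) = ln(z₁/z₀) ⇒ ln z₀ = (ln z₁ − r·ln z₂)/(1 − r)
ln z₀ = (2.57261 − 0.71429×3.49953) / 0.28571 = 0.2553
z₀ = exp(0.2553) = 1.291 ft

z₀ ≈ 1.29 ft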